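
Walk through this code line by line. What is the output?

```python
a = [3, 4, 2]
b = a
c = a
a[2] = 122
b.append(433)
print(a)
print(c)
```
[3, 4, 122, 433]
[3, 4, 122, 433]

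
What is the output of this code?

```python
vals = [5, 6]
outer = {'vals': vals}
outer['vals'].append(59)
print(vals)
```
[5, 6, 59]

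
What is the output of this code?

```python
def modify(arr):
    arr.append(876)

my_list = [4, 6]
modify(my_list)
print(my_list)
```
[4, 6, 876]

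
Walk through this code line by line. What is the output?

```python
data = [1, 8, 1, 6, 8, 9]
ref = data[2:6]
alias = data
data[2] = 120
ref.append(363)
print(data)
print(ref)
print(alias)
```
[1, 8, 120, 6, 8, 9]
[1, 6, 8, 9, 363]
[1, 8, 120, 6, 8, 9]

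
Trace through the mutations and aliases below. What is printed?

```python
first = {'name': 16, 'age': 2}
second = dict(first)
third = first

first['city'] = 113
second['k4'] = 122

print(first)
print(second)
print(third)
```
{'name': 16, 'age': 2, 'city': 113}
{'name': 16, 'age': 2, 'k4': 122}
{'name': 16, 'age': 2, 'city': 113}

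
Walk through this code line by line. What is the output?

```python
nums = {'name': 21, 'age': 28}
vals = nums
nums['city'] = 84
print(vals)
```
{'name': 21, 'age': 28, 'city': 84}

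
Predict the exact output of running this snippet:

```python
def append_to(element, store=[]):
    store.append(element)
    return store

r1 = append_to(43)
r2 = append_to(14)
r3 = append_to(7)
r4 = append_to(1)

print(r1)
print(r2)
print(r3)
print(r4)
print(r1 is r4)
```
[43, 14, 7, 1]
[43, 14, 7, 1]
[43, 14, 7, 1]
[43, 14, 7, 1]
True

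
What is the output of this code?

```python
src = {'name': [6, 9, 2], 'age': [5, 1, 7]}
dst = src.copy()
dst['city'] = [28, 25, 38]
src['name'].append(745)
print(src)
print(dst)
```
{'name': [6, 9, 2, 745], 'age': [5, 1, 7]}
{'name': [6, 9, 2, 745], 'age': [5, 1, 7], 'city': [28, 25, 38]}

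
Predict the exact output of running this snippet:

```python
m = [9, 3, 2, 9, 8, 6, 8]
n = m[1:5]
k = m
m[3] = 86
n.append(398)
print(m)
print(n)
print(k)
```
[9, 3, 2, 86, 8, 6, 8]
[3, 2, 9, 8, 398]
[9, 3, 2, 86, 8, 6, 8]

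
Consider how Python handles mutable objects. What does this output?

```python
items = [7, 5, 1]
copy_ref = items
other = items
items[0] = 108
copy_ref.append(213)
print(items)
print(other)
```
[108, 5, 1, 213]
[108, 5, 1, 213]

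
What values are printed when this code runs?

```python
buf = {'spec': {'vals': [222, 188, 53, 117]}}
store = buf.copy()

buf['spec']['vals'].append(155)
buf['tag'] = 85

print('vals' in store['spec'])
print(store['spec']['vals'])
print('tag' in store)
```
True
[222, 188, 53, 117, 155]
False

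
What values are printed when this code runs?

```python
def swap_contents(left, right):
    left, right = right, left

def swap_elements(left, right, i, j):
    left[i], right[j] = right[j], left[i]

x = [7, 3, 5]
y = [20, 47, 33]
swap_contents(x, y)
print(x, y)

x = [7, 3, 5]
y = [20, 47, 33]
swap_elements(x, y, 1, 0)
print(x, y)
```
[7, 3, 5] [20, 47, 33]
[7, 20, 5] [3, 47, 33]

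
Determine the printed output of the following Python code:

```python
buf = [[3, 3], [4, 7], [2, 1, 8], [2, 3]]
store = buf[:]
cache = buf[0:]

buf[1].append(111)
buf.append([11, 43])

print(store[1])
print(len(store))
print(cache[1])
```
[4, 7, 111]
4
[4, 7, 111]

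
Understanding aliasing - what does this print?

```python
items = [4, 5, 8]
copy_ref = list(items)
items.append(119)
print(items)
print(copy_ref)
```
[4, 5, 8, 119]
[4, 5, 8]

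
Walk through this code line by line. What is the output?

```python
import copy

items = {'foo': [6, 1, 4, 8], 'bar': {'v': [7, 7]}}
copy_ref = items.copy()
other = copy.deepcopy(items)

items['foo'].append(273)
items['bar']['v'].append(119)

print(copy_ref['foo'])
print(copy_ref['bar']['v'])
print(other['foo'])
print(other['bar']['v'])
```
[6, 1, 4, 8, 273]
[7, 7, 119]
[6, 1, 4, 8]
[7, 7]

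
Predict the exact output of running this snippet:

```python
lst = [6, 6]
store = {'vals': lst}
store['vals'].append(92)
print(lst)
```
[6, 6, 92]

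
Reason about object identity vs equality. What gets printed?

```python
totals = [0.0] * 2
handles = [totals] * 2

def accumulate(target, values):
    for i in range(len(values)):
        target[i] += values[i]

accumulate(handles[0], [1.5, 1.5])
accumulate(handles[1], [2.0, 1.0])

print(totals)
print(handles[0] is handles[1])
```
[3.5, 2.5]
True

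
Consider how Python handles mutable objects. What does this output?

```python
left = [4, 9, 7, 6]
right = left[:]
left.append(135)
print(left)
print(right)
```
[4, 9, 7, 6, 135]
[4, 9, 7, 6]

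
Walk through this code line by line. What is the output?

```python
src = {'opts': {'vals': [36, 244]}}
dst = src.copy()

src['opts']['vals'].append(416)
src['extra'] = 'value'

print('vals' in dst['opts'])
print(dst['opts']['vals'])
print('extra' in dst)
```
True
[36, 244, 416]
False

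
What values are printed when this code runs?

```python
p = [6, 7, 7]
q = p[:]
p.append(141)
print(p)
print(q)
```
[6, 7, 7, 141]
[6, 7, 7]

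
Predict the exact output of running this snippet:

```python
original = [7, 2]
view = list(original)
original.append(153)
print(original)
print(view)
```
[7, 2, 153]
[7, 2]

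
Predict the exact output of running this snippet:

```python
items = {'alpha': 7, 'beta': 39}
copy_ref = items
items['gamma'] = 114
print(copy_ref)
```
{'alpha': 7, 'beta': 39, 'gamma': 114}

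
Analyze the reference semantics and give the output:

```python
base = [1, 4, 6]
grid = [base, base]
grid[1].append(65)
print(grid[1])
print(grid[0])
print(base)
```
[1, 4, 6, 65]
[1, 4, 6, 65]
[1, 4, 6, 65]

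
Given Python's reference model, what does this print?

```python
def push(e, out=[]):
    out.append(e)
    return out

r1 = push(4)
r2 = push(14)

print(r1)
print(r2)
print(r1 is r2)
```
[4, 14]
[4, 14]
True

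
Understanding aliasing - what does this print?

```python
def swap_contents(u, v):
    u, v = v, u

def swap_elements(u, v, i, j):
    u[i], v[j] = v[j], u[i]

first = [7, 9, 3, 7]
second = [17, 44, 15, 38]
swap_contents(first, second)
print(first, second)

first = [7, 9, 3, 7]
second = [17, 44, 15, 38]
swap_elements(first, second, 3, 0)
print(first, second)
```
[7, 9, 3, 7] [17, 44, 15, 38]
[7, 9, 3, 17] [7, 44, 15, 38]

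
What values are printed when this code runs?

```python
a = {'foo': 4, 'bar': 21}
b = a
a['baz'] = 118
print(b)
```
{'foo': 4, 'bar': 21, 'baz': 118}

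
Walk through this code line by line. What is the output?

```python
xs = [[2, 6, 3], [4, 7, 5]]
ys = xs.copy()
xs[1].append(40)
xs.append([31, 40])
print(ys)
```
[[2, 6, 3], [4, 7, 5, 40]]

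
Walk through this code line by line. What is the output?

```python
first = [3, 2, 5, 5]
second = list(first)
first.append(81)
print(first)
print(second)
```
[3, 2, 5, 5, 81]
[3, 2, 5, 5]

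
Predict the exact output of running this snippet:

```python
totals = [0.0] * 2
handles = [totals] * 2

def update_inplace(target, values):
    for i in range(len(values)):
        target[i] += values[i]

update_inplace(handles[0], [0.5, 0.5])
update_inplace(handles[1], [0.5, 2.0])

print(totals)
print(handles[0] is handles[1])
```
[1.0, 2.5]
True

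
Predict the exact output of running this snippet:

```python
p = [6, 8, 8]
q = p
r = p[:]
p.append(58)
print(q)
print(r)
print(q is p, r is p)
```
[6, 8, 8, 58]
[6, 8, 8]
True False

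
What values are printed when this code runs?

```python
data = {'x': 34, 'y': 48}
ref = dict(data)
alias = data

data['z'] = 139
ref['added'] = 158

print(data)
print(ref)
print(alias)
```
{'x': 34, 'y': 48, 'z': 139}
{'x': 34, 'y': 48, 'added': 158}
{'x': 34, 'y': 48, 'z': 139}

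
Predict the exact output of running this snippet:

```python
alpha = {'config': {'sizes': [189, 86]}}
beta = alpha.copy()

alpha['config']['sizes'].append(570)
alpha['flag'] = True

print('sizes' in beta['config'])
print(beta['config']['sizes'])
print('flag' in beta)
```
True
[189, 86, 570]
False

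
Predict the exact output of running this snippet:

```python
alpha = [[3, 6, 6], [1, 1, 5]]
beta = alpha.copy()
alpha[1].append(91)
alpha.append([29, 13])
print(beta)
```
[[3, 6, 6], [1, 1, 5, 91]]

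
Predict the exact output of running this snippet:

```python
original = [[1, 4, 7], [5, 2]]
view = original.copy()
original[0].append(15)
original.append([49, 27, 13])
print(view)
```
[[1, 4, 7, 15], [5, 2]]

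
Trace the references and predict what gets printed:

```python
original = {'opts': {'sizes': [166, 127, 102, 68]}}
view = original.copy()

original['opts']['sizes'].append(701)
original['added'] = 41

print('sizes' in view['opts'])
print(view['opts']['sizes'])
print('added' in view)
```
True
[166, 127, 102, 68, 701]
False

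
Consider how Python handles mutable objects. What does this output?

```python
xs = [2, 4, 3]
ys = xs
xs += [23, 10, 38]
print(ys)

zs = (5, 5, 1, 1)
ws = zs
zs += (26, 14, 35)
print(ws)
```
[2, 4, 3, 23, 10, 38]
(5, 5, 1, 1)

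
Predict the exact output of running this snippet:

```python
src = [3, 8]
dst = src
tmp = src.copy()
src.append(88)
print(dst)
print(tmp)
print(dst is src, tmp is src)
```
[3, 8, 88]
[3, 8]
True False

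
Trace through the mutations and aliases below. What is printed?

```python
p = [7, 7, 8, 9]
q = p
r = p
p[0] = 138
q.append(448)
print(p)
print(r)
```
[138, 7, 8, 9, 448]
[138, 7, 8, 9, 448]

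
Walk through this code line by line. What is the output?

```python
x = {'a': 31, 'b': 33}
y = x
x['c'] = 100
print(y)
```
{'a': 31, 'b': 33, 'c': 100}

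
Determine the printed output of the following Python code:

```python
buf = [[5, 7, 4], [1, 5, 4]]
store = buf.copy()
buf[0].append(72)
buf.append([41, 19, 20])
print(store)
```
[[5, 7, 4, 72], [1, 5, 4]]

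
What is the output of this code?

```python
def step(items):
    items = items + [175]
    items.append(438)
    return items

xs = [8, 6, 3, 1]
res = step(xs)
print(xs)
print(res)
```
[8, 6, 3, 1]
[8, 6, 3, 1, 175, 438]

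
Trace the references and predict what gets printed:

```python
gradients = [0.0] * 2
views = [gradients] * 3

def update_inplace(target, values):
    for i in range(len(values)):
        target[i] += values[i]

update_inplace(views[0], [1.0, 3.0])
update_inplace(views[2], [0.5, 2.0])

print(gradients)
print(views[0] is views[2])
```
[1.5, 5.0]
True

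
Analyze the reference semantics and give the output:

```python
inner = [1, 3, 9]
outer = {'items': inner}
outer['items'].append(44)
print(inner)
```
[1, 3, 9, 44]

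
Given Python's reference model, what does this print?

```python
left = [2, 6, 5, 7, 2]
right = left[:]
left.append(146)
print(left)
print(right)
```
[2, 6, 5, 7, 2, 146]
[2, 6, 5, 7, 2]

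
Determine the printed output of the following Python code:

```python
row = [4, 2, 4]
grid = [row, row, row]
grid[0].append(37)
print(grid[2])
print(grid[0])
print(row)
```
[4, 2, 4, 37]
[4, 2, 4, 37]
[4, 2, 4, 37]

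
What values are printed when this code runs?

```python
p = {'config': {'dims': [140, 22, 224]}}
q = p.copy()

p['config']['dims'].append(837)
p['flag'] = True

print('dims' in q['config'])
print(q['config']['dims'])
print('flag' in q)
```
True
[140, 22, 224, 837]
False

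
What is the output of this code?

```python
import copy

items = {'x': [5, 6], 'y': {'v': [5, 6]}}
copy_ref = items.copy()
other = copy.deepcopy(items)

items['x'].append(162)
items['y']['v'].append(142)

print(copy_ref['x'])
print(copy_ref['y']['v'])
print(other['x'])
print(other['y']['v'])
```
[5, 6, 162]
[5, 6, 142]
[5, 6]
[5, 6]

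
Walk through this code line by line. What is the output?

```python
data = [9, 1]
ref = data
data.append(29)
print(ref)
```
[9, 1, 29]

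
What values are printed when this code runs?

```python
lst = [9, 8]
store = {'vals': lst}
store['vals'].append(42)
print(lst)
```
[9, 8, 42]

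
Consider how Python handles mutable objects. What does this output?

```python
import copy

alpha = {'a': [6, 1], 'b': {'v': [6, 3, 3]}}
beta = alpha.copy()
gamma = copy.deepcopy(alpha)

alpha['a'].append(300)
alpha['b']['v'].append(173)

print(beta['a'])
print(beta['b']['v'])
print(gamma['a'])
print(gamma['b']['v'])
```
[6, 1, 300]
[6, 3, 3, 173]
[6, 1]
[6, 3, 3]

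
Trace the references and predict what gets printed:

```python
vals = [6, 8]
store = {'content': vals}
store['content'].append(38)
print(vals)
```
[6, 8, 38]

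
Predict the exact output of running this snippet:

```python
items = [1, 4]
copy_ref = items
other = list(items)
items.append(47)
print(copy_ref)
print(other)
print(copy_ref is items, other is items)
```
[1, 4, 47]
[1, 4]
True False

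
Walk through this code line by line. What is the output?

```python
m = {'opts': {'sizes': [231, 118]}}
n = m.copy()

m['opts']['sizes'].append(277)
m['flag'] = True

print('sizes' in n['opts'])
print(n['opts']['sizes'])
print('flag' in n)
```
True
[231, 118, 277]
False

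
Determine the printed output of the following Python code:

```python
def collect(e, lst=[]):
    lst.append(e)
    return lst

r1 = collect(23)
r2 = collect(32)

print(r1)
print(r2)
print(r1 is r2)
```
[23, 32]
[23, 32]
True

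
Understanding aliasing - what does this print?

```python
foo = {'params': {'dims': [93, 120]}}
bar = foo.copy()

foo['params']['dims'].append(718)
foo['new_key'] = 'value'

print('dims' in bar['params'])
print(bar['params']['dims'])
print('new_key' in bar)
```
True
[93, 120, 718]
False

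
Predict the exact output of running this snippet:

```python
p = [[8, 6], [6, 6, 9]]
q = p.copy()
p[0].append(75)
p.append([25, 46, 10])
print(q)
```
[[8, 6, 75], [6, 6, 9]]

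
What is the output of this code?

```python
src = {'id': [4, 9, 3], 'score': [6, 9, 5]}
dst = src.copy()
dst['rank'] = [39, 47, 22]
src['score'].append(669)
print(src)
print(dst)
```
{'id': [4, 9, 3], 'score': [6, 9, 5, 669]}
{'id': [4, 9, 3], 'score': [6, 9, 5, 669], 'rank': [39, 47, 22]}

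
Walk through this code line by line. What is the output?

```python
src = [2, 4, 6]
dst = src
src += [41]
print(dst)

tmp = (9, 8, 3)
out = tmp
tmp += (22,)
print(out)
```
[2, 4, 6, 41]
(9, 8, 3)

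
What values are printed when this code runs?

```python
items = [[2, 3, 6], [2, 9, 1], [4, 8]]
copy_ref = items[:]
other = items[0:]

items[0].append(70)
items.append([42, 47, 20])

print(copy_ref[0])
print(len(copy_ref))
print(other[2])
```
[2, 3, 6, 70]
3
[4, 8]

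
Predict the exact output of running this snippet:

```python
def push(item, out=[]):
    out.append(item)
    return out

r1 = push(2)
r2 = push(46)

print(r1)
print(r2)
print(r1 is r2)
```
[2, 46]
[2, 46]
True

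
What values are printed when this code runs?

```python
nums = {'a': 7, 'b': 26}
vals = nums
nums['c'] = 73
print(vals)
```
{'a': 7, 'b': 26, 'c': 73}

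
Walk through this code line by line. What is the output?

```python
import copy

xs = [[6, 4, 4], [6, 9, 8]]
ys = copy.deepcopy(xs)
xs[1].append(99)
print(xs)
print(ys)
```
[[6, 4, 4], [6, 9, 8, 99]]
[[6, 4, 4], [6, 9, 8]]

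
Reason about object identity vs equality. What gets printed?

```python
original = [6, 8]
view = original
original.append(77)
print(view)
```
[6, 8, 77]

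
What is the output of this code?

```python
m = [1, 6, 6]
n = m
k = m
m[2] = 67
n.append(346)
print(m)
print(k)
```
[1, 6, 67, 346]
[1, 6, 67, 346]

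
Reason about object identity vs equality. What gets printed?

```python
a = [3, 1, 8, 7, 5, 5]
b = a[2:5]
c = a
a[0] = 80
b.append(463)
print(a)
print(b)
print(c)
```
[80, 1, 8, 7, 5, 5]
[8, 7, 5, 463]
[80, 1, 8, 7, 5, 5]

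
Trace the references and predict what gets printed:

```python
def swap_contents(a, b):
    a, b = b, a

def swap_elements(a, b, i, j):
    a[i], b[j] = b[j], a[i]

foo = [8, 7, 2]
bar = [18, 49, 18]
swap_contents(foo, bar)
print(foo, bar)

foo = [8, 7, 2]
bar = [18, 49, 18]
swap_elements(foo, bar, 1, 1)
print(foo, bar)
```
[8, 7, 2] [18, 49, 18]
[8, 49, 2] [18, 7, 18]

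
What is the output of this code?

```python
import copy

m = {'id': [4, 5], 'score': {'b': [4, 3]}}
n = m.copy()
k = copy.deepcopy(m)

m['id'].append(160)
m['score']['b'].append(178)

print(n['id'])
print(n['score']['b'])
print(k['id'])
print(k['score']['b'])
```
[4, 5, 160]
[4, 3, 178]
[4, 5]
[4, 3]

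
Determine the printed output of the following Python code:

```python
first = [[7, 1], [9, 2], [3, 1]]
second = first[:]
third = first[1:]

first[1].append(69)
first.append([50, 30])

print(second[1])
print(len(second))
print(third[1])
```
[9, 2, 69]
3
[3, 1]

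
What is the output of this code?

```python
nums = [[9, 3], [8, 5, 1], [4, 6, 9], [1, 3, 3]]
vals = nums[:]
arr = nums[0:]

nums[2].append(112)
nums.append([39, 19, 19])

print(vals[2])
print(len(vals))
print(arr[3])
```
[4, 6, 9, 112]
4
[1, 3, 3]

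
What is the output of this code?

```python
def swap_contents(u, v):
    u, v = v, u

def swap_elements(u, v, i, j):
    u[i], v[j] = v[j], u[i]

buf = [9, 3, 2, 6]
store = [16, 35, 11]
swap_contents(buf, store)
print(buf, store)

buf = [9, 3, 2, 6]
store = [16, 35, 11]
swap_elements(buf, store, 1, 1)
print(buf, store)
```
[9, 3, 2, 6] [16, 35, 11]
[9, 35, 2, 6] [16, 3, 11]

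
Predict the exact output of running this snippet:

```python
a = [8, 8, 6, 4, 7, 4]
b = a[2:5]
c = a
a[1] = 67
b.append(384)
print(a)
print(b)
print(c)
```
[8, 67, 6, 4, 7, 4]
[6, 4, 7, 384]
[8, 67, 6, 4, 7, 4]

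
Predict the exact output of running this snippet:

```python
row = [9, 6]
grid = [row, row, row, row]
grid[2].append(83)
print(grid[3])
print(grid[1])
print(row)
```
[9, 6, 83]
[9, 6, 83]
[9, 6, 83]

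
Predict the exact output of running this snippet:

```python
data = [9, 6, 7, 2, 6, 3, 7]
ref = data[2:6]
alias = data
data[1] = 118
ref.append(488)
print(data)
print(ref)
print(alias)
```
[9, 118, 7, 2, 6, 3, 7]
[7, 2, 6, 3, 488]
[9, 118, 7, 2, 6, 3, 7]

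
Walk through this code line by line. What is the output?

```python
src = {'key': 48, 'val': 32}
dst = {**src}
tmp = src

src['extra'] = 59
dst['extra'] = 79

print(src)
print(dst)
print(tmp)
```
{'key': 48, 'val': 32, 'extra': 59}
{'key': 48, 'val': 32, 'extra': 79}
{'key': 48, 'val': 32, 'extra': 59}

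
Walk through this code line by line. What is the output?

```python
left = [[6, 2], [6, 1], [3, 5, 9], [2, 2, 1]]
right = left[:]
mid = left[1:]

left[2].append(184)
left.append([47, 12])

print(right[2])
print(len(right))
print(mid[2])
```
[3, 5, 9, 184]
4
[2, 2, 1]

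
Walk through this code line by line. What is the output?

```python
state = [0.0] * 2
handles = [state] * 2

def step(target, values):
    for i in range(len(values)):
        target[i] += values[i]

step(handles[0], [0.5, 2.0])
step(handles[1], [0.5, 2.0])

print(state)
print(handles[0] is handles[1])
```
[1.0, 4.0]
True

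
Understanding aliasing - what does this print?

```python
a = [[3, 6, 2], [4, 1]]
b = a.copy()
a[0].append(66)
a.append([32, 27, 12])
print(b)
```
[[3, 6, 2, 66], [4, 1]]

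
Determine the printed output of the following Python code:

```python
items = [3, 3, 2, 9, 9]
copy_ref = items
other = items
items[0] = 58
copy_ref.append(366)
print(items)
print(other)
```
[58, 3, 2, 9, 9, 366]
[58, 3, 2, 9, 9, 366]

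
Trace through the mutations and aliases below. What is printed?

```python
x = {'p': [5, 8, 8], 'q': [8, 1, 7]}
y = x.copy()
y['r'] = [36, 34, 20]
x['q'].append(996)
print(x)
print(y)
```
{'p': [5, 8, 8], 'q': [8, 1, 7, 996]}
{'p': [5, 8, 8], 'q': [8, 1, 7, 996], 'r': [36, 34, 20]}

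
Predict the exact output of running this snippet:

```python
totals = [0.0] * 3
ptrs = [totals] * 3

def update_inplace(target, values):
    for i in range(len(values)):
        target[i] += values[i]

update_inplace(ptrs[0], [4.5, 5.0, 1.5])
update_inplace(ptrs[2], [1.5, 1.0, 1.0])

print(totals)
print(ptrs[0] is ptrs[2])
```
[6.0, 6.0, 2.5]
True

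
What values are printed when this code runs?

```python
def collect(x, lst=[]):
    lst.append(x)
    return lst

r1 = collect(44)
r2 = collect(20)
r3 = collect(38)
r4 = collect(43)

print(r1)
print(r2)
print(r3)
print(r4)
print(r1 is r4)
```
[44, 20, 38, 43]
[44, 20, 38, 43]
[44, 20, 38, 43]
[44, 20, 38, 43]
True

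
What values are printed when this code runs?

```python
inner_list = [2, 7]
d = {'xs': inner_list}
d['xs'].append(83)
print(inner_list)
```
[2, 7, 83]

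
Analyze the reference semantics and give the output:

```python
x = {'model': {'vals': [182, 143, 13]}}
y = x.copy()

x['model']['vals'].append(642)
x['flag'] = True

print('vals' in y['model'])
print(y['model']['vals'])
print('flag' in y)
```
True
[182, 143, 13, 642]
False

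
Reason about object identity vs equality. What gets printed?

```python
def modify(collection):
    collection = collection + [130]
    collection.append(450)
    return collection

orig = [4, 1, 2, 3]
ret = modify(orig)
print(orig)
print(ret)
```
[4, 1, 2, 3]
[4, 1, 2, 3, 130, 450]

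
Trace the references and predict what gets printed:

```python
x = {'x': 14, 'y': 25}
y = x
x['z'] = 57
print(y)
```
{'x': 14, 'y': 25, 'z': 57}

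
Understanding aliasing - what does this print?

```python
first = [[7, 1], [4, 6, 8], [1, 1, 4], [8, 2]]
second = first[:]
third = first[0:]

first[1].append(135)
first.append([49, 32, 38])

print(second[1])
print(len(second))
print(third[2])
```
[4, 6, 8, 135]
4
[1, 1, 4]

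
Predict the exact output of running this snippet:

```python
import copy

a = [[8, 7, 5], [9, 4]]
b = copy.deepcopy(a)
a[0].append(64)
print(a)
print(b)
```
[[8, 7, 5, 64], [9, 4]]
[[8, 7, 5], [9, 4]]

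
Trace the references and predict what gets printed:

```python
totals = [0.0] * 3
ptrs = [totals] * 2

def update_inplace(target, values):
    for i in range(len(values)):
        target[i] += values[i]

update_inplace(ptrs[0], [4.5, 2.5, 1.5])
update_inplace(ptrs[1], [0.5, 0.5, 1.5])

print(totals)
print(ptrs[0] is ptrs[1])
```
[5.0, 3.0, 3.0]
True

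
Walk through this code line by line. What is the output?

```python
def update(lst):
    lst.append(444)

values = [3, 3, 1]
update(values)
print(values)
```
[3, 3, 1, 444]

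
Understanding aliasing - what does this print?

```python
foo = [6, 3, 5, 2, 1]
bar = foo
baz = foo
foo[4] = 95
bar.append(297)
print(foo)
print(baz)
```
[6, 3, 5, 2, 95, 297]
[6, 3, 5, 2, 95, 297]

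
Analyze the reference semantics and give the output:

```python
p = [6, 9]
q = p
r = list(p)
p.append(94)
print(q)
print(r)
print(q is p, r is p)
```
[6, 9, 94]
[6, 9]
True False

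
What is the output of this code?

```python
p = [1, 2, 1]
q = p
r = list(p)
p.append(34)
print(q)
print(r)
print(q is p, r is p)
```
[1, 2, 1, 34]
[1, 2, 1]
True False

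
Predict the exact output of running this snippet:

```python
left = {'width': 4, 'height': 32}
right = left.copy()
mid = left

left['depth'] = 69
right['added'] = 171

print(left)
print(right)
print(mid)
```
{'width': 4, 'height': 32, 'depth': 69}
{'width': 4, 'height': 32, 'added': 171}
{'width': 4, 'height': 32, 'depth': 69}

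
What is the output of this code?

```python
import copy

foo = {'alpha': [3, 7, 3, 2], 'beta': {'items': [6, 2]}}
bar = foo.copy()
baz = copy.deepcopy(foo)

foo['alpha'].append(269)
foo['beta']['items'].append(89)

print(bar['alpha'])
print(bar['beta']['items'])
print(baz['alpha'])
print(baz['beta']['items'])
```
[3, 7, 3, 2, 269]
[6, 2, 89]
[3, 7, 3, 2]
[6, 2]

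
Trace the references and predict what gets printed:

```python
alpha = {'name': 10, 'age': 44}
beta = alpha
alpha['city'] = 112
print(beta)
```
{'name': 10, 'age': 44, 'city': 112}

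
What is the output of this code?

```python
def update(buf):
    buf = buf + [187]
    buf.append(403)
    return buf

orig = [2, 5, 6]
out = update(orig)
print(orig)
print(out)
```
[2, 5, 6]
[2, 5, 6, 187, 403]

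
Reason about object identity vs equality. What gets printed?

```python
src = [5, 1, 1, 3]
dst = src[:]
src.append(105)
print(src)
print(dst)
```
[5, 1, 1, 3, 105]
[5, 1, 1, 3]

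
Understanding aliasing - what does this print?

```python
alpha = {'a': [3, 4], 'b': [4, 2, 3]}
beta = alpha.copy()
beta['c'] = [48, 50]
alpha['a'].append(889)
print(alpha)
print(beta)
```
{'a': [3, 4, 889], 'b': [4, 2, 3]}
{'a': [3, 4, 889], 'b': [4, 2, 3], 'c': [48, 50]}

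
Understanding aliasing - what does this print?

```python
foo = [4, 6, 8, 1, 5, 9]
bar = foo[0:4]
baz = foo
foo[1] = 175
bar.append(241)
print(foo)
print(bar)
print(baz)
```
[4, 175, 8, 1, 5, 9]
[4, 6, 8, 1, 241]
[4, 175, 8, 1, 5, 9]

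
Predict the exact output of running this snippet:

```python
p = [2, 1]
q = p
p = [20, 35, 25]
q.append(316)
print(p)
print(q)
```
[20, 35, 25]
[2, 1, 316]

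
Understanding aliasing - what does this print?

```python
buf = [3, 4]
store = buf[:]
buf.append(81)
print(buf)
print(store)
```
[3, 4, 81]
[3, 4]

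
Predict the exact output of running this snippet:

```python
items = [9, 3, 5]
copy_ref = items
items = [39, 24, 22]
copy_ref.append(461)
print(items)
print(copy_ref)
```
[39, 24, 22]
[9, 3, 5, 461]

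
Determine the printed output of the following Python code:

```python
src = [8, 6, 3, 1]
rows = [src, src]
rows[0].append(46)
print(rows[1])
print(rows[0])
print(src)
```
[8, 6, 3, 1, 46]
[8, 6, 3, 1, 46]
[8, 6, 3, 1, 46]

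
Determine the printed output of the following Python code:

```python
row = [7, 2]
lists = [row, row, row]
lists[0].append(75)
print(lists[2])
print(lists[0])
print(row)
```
[7, 2, 75]
[7, 2, 75]
[7, 2, 75]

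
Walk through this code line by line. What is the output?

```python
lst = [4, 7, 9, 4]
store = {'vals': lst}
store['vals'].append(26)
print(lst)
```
[4, 7, 9, 4, 26]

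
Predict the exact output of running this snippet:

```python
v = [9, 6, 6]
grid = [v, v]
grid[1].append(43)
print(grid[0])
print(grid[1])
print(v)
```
[9, 6, 6, 43]
[9, 6, 6, 43]
[9, 6, 6, 43]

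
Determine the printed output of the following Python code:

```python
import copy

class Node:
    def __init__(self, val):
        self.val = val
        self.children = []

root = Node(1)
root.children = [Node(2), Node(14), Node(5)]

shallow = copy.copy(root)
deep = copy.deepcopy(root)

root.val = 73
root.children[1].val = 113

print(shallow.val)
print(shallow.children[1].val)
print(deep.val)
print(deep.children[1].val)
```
1
113
1
14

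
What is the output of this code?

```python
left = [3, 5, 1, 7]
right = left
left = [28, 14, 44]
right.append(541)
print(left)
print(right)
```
[28, 14, 44]
[3, 5, 1, 7, 541]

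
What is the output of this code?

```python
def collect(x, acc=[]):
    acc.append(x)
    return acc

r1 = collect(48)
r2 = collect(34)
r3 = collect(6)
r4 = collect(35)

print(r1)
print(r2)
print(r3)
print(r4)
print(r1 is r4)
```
[48, 34, 6, 35]
[48, 34, 6, 35]
[48, 34, 6, 35]
[48, 34, 6, 35]
True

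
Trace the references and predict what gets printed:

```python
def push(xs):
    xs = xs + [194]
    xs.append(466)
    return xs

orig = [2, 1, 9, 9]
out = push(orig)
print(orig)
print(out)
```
[2, 1, 9, 9]
[2, 1, 9, 9, 194, 466]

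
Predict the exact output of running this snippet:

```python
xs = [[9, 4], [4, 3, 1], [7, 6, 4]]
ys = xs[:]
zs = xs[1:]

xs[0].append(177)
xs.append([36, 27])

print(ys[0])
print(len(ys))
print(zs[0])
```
[9, 4, 177]
3
[4, 3, 1]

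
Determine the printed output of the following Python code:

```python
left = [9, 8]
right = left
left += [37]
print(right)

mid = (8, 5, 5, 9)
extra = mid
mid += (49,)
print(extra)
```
[9, 8, 37]
(8, 5, 5, 9)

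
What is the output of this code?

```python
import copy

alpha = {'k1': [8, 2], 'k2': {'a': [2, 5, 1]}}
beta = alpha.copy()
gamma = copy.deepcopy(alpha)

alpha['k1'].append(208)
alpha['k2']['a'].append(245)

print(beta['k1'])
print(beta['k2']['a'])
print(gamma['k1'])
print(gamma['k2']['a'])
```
[8, 2, 208]
[2, 5, 1, 245]
[8, 2]
[2, 5, 1]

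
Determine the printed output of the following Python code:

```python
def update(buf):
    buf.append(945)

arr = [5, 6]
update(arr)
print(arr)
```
[5, 6, 945]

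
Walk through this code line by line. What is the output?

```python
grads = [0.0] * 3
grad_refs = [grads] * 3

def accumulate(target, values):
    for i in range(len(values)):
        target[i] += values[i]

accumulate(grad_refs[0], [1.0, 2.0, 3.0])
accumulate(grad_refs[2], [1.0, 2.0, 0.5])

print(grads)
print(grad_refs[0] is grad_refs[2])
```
[2.0, 4.0, 3.5]
True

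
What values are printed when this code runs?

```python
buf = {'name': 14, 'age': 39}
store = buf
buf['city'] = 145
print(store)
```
{'name': 14, 'age': 39, 'city': 145}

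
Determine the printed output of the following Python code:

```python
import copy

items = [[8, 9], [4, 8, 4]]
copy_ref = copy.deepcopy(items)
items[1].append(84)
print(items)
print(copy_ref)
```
[[8, 9], [4, 8, 4, 84]]
[[8, 9], [4, 8, 4]]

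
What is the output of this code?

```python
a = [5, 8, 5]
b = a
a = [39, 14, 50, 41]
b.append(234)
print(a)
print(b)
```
[39, 14, 50, 41]
[5, 8, 5, 234]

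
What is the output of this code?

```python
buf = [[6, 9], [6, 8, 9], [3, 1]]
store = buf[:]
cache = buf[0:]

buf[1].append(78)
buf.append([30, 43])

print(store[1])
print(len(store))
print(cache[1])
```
[6, 8, 9, 78]
3
[6, 8, 9, 78]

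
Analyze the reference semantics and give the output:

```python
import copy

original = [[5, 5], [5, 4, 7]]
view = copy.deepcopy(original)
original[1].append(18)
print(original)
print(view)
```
[[5, 5], [5, 4, 7, 18]]
[[5, 5], [5, 4, 7]]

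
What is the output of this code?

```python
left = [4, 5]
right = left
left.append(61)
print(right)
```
[4, 5, 61]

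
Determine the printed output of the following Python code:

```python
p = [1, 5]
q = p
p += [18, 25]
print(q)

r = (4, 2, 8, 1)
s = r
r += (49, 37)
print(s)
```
[1, 5, 18, 25]
(4, 2, 8, 1)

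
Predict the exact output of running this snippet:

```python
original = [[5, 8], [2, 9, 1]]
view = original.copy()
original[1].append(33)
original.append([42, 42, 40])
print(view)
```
[[5, 8], [2, 9, 1, 33]]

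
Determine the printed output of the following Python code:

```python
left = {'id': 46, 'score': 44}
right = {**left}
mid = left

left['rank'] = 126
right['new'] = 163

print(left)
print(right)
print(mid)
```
{'id': 46, 'score': 44, 'rank': 126}
{'id': 46, 'score': 44, 'new': 163}
{'id': 46, 'score': 44, 'rank': 126}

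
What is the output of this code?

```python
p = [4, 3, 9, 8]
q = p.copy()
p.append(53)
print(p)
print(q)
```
[4, 3, 9, 8, 53]
[4, 3, 9, 8]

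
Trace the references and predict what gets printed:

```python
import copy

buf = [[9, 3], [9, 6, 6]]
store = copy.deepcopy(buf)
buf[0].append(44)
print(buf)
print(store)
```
[[9, 3, 44], [9, 6, 6]]
[[9, 3], [9, 6, 6]]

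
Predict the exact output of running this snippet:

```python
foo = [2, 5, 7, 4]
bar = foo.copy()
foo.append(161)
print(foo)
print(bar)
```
[2, 5, 7, 4, 161]
[2, 5, 7, 4]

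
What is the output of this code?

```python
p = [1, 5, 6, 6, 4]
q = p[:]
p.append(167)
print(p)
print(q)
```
[1, 5, 6, 6, 4, 167]
[1, 5, 6, 6, 4]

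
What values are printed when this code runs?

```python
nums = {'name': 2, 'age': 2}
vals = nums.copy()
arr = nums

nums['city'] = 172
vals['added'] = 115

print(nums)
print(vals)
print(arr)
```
{'name': 2, 'age': 2, 'city': 172}
{'name': 2, 'age': 2, 'added': 115}
{'name': 2, 'age': 2, 'city': 172}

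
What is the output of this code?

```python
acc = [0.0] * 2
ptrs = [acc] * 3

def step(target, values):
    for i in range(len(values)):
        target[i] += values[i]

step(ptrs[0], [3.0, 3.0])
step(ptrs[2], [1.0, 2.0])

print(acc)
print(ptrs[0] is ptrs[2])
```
[4.0, 5.0]
True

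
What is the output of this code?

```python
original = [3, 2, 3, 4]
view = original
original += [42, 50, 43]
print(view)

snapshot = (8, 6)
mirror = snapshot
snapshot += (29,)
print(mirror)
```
[3, 2, 3, 4, 42, 50, 43]
(8, 6)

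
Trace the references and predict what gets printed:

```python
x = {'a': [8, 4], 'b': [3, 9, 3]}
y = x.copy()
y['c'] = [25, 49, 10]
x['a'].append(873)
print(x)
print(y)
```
{'a': [8, 4, 873], 'b': [3, 9, 3]}
{'a': [8, 4, 873], 'b': [3, 9, 3], 'c': [25, 49, 10]}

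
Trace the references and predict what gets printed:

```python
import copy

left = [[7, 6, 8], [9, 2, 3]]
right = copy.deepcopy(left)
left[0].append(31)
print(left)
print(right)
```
[[7, 6, 8, 31], [9, 2, 3]]
[[7, 6, 8], [9, 2, 3]]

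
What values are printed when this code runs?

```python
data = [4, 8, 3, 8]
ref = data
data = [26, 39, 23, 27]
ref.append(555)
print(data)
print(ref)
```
[26, 39, 23, 27]
[4, 8, 3, 8, 555]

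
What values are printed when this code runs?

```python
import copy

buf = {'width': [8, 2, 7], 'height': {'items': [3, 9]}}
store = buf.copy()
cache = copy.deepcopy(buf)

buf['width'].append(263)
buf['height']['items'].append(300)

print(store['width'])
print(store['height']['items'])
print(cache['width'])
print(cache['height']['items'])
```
[8, 2, 7, 263]
[3, 9, 300]
[8, 2, 7]
[3, 9]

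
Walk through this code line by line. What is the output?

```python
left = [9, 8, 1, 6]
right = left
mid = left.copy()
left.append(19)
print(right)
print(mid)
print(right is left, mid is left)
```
[9, 8, 1, 6, 19]
[9, 8, 1, 6]
True False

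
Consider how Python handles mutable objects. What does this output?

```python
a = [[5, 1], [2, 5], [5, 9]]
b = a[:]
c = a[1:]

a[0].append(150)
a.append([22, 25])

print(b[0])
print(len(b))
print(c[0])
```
[5, 1, 150]
3
[2, 5]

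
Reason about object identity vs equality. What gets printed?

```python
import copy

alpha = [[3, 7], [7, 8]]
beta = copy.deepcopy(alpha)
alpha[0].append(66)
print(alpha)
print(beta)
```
[[3, 7, 66], [7, 8]]
[[3, 7], [7, 8]]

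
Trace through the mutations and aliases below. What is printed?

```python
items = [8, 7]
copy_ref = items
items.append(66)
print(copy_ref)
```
[8, 7, 66]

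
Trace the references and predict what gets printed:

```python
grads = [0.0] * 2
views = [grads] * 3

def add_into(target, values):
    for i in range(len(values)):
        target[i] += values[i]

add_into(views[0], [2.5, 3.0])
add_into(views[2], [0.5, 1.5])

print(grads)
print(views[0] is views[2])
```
[3.0, 4.5]
True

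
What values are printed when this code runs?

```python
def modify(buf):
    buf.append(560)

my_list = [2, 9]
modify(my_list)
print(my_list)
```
[2, 9, 560]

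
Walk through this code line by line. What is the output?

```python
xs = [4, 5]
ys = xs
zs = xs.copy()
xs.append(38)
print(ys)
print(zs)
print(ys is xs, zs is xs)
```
[4, 5, 38]
[4, 5]
True False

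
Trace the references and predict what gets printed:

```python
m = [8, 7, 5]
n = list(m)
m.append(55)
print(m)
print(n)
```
[8, 7, 5, 55]
[8, 7, 5]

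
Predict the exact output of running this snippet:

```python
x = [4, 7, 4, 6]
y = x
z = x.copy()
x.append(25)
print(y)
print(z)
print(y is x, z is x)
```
[4, 7, 4, 6, 25]
[4, 7, 4, 6]
True False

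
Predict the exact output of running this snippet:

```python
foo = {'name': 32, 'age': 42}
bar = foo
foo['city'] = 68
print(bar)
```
{'name': 32, 'age': 42, 'city': 68}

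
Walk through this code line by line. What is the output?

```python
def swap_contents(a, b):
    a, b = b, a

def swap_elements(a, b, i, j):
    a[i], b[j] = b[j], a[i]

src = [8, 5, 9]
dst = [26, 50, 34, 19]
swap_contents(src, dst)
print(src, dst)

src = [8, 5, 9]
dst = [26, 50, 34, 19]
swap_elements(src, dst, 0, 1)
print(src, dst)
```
[8, 5, 9] [26, 50, 34, 19]
[50, 5, 9] [26, 8, 34, 19]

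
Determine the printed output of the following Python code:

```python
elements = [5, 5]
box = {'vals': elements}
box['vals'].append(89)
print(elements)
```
[5, 5, 89]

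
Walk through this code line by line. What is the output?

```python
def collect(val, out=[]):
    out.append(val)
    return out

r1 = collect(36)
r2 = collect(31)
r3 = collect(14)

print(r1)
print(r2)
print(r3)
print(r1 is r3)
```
[36, 31, 14]
[36, 31, 14]
[36, 31, 14]
True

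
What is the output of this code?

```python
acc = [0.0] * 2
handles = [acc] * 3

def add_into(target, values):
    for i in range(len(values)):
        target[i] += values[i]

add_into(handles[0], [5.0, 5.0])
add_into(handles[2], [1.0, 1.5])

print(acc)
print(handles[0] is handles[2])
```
[6.0, 6.5]
True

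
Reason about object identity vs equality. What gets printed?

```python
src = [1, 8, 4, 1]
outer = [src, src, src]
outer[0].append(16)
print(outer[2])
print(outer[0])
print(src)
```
[1, 8, 4, 1, 16]
[1, 8, 4, 1, 16]
[1, 8, 4, 1, 16]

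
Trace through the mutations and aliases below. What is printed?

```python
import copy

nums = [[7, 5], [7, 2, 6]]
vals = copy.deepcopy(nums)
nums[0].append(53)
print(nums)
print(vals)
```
[[7, 5, 53], [7, 2, 6]]
[[7, 5], [7, 2, 6]]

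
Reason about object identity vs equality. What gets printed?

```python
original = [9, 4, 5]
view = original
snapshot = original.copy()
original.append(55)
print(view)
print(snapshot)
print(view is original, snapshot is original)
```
[9, 4, 5, 55]
[9, 4, 5]
True False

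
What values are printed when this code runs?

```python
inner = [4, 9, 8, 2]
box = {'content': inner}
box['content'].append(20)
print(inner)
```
[4, 9, 8, 2, 20]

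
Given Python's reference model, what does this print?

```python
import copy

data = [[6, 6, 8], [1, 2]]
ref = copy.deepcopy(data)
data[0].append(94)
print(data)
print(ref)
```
[[6, 6, 8, 94], [1, 2]]
[[6, 6, 8], [1, 2]]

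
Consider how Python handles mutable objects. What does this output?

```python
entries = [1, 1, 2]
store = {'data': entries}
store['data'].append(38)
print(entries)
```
[1, 1, 2, 38]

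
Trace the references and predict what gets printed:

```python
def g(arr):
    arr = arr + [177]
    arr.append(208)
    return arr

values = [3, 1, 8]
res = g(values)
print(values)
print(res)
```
[3, 1, 8]
[3, 1, 8, 177, 208]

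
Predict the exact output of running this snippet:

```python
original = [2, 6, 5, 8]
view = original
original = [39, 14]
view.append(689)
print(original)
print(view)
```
[39, 14]
[2, 6, 5, 8, 689]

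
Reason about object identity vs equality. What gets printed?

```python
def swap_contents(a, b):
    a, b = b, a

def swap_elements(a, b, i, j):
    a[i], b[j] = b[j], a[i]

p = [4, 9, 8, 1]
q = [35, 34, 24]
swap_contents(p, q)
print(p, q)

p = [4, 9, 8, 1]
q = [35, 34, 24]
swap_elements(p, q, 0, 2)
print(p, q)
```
[4, 9, 8, 1] [35, 34, 24]
[24, 9, 8, 1] [35, 34, 4]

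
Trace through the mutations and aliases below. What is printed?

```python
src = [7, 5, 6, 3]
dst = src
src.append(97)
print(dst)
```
[7, 5, 6, 3, 97]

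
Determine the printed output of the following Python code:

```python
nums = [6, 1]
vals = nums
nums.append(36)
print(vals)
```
[6, 1, 36]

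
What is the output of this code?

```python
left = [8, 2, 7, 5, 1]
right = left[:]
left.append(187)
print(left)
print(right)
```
[8, 2, 7, 5, 1, 187]
[8, 2, 7, 5, 1]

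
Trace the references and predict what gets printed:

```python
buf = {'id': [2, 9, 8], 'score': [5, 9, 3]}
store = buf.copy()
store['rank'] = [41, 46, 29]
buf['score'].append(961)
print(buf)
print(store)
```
{'id': [2, 9, 8], 'score': [5, 9, 3, 961]}
{'id': [2, 9, 8], 'score': [5, 9, 3, 961], 'rank': [41, 46, 29]}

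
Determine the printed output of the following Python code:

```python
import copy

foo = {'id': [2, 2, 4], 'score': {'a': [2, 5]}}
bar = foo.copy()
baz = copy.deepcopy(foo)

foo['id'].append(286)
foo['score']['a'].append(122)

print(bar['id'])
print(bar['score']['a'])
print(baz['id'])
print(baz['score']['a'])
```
[2, 2, 4, 286]
[2, 5, 122]
[2, 2, 4]
[2, 5]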